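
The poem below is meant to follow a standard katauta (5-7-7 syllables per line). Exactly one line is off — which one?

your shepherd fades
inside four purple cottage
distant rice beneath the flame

Line 1

Line 1: "your shepherd fades": 1+2+1 = 4 (expected 5)
Line 2: "inside four purple cottage": 2+1+2+2 = 7 ✓
Line 3: "distant rice beneath the flame": 2+1+2+1+1 = 7 ✓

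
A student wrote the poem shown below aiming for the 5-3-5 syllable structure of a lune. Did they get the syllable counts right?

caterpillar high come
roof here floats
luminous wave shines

Line 1: "caterpillar high come": 4+1+1 = 6 (expected 5)
Line 2: "roof here floats": 1+1+1 = 3 ✓
Line 3: "luminous wave shines": 3+1+1 = 5 ✓

No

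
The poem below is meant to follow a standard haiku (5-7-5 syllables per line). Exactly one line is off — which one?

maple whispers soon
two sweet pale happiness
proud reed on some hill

Line 1: maple (2), whispers (2), soon (1) → 5 ✓
Line 2: two (1), sweet (1), pale (1), happiness (3) → 6 (expected 7)
Line 3: proud (1), reed (1), on (1), some (1), hill (1) → 5 ✓

Line 2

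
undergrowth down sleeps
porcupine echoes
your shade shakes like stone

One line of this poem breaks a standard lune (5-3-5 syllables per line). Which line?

Line 2

Line 1: undergrowth (3), down (1), sleeps (1) → 5 ✓
Line 2: porcupine (3), echoes (2) → 5 (expected 3)
Line 3: your (1), shade (1), shakes (1), like (1), stone (1) → 5 ✓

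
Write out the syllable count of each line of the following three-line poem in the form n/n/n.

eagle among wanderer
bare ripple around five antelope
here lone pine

Line 1: eagle (2), among (2), wanderer (3) → 7
Line 2: bare (1), ripple (2), around (2), five (1), antelope (3) → 9
Line 3: here (1), lone (1), pine (1) → 3

7/9/3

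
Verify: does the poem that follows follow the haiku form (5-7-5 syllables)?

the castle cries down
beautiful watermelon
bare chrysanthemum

Line 1: the (1), castle (2), cries (1), down (1) → 5 ✓
Line 2: beautiful (3), watermelon (4) → 7 ✓
Line 3: bare (1), chrysanthemum (4) → 5 ✓

Yes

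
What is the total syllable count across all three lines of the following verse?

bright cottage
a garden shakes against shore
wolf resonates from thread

Line 1: "bright cottage": 1+2 = 3
Line 2: "a garden shakes against shore": 1+2+1+2+1 = 7
Line 3: "wolf resonates from thread": 1+3+1+1 = 6
Total: 3 + 7 + 6 = 16

16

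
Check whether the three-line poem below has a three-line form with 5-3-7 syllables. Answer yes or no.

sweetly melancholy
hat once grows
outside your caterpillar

No

Line 1: sweetly(2) + melancholy(4) = 6 (expected 5)
Line 2: hat(1) + once(1) + grows(1) = 3 ✓
Line 3: outside(2) + your(1) + caterpillar(4) = 7 ✓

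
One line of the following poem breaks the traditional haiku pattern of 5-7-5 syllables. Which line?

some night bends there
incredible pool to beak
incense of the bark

The first line

Line 1: some (1), night (1), bends (1), there (1) → 4 (expected 5)
Line 2: incredible (4), pool (1), to (1), beak (1) → 7 ✓
Line 3: incense (2), of (1), the (1), bark (1) → 5 ✓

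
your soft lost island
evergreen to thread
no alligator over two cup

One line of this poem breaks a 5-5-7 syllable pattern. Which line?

The third line

Line 1: your (1), soft (1), lost (1), island (2) → 5 ✓
Line 2: evergreen (3), to (1), thread (1) → 5 ✓
Line 3: no (1), alligator (4), over (2), two (1), cup (1) → 9 (expected 7)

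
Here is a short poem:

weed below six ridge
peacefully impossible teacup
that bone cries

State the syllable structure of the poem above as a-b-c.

5-9-3

Line 1: weed (1), below (2), six (1), ridge (1) → 5
Line 2: peacefully (3), impossible (4), teacup (2) → 9
Line 3: that (1), bone (1), cries (1) → 3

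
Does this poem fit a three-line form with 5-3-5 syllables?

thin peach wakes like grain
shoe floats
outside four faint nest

Line 1: thin(1) + peach(1) + wakes(1) + like(1) + grain(1) = 5 ✓
Line 2: shoe(1) + floats(1) = 2 (expected 3)
Line 3: outside(2) + four(1) + faint(1) + nest(1) = 5 ✓

No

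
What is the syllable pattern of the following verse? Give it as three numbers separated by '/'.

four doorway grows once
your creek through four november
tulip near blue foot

Line 1: four(1) + doorway(2) + grows(1) + once(1) = 5
Line 2: your(1) + creek(1) + through(1) + four(1) + november(3) = 7
Line 3: tulip(2) + near(1) + blue(1) + foot(1) = 5

5/7/5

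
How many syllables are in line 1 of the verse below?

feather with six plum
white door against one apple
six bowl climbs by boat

Line 1: feather(2) + with(1) + six(1) + plum(1) = 5

5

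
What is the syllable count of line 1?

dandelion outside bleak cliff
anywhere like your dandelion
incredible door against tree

Line 1: dandelion(4) + outside(2) + bleak(1) + cliff(1) = 8

8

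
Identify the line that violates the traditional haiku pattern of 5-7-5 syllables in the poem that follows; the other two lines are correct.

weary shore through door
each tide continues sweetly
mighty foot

Line 1: weary(2) + shore(1) + through(1) + door(1) = 5 ✓
Line 2: each(1) + tide(1) + continues(3) + sweetly(2) = 7 ✓
Line 3: mighty(2) + foot(1) = 3 (expected 5)

Line 3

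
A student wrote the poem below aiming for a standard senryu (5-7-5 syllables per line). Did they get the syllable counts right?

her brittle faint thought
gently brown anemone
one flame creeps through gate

Yes

Line 1: her (1), brittle (2), faint (1), thought (1) → 5 ✓
Line 2: gently (2), brown (1), anemone (4) → 7 ✓
Line 3: one (1), flame (1), creeps (1), through (1), gate (1) → 5 ✓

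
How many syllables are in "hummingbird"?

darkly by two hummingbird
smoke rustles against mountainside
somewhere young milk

"hummingbird" has 3 syllables.

3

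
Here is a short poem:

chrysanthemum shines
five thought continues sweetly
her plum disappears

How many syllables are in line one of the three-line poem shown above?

Line one: "chrysanthemum shines": 4+1 = 5

5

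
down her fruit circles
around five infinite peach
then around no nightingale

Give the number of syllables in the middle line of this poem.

The middle line: around(2) + five(1) + infinite(3) + peach(1) = 7

7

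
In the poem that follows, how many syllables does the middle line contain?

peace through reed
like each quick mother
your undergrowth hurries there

The middle line: like(1) + each(1) + quick(1) + mother(2) = 5

5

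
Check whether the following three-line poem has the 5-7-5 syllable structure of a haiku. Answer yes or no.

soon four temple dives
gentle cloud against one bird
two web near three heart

Yes

Line 1: "soon four temple dives": 1+1+2+1 = 5 ✓
Line 2: "gentle cloud against one bird": 2+1+2+1+1 = 7 ✓
Line 3: "two web near three heart": 1+1+1+1+1 = 5 ✓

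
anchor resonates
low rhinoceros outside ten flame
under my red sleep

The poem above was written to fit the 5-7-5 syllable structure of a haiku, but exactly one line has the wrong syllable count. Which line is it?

Line 2

Line 1: anchor (2), resonates (3) → 5 ✓
Line 2: low (1), rhinoceros (4), outside (2), ten (1), flame (1) → 9 (expected 7)
Line 3: under (2), my (1), red (1), sleep (1) → 5 ✓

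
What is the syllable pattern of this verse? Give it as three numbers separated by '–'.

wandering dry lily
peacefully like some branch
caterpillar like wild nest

Line 1: "wandering dry lily": 3+1+2 = 6
Line 2: "peacefully like some branch": 3+1+1+1 = 6
Line 3: "caterpillar like wild nest": 4+1+1+1 = 7

6–6–7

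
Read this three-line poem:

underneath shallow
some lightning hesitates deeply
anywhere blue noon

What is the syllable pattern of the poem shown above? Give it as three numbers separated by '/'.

Line 1: underneath(3) + shallow(2) = 5
Line 2: some(1) + lightning(2) + hesitates(3) + deeply(2) = 8
Line 3: anywhere(3) + blue(1) + noon(1) = 5

5/8/5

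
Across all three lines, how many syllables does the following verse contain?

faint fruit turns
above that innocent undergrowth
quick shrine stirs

15

Line 1: faint (1), fruit (1), turns (1) → 3
Line 2: above (2), that (1), innocent (3), undergrowth (3) → 9
Line 3: quick (1), shrine (1), stirs (1) → 3
Total: 3 + 9 + 3 = 15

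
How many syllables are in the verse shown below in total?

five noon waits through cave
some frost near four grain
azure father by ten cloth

17

Line 1: five (1), noon (1), waits (1), through (1), cave (1) → 5
Line 2: some (1), frost (1), near (1), four (1), grain (1) → 5
Line 3: azure (2), father (2), by (1), ten (1), cloth (1) → 7
Total: 5 + 5 + 7 = 17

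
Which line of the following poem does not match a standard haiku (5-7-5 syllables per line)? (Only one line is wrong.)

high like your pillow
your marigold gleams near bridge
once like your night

The third line

Line 1: high (1), like (1), your (1), pillow (2) → 5 ✓
Line 2: your (1), marigold (3), gleams (1), near (1), bridge (1) → 7 ✓
Line 3: once (1), like (1), your (1), night (1) → 4 (expected 5)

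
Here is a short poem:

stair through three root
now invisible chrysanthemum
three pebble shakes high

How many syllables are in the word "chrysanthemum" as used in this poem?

4

"chrysanthemum" has 4 syllables.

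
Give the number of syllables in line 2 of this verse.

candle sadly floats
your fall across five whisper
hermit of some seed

7

Line 2: your(1) + fall(1) + across(2) + five(1) + whisper(2) = 7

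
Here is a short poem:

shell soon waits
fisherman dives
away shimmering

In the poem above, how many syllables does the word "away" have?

2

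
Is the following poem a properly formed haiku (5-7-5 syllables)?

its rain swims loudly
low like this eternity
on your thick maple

Yes

Line 1: its (1), rain (1), swims (1), loudly (2) → 5 ✓
Line 2: low (1), like (1), this (1), eternity (4) → 7 ✓
Line 3: on (1), your (1), thick (1), maple (2) → 5 ✓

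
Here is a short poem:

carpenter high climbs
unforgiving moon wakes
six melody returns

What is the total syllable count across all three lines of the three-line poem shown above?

Line 1: carpenter (3), high (1), climbs (1) → 5
Line 2: unforgiving (4), moon (1), wakes (1) → 6
Line 3: six (1), melody (3), returns (2) → 6
Total: 5 + 6 + 6 = 17

17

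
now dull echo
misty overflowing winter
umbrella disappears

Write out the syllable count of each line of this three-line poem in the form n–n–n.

4–8–6

Line 1: now (1), dull (1), echo (2) → 4
Line 2: misty (2), overflowing (4), winter (2) → 8
Line 3: umbrella (3), disappears (3) → 6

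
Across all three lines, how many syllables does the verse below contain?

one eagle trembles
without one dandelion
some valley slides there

17

Line 1: one(1) + eagle(2) + trembles(2) = 5
Line 2: without(2) + one(1) + dandelion(4) = 7
Line 3: some(1) + valley(2) + slides(1) + there(1) = 5
Total: 5 + 7 + 5 = 17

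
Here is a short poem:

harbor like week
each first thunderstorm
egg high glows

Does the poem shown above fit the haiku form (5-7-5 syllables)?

Line 1: "harbor like week": 2+1+1 = 4 (expected 5)
Line 2: "each first thunderstorm": 1+1+3 = 5 (expected 7)
Line 3: "egg high glows": 1+1+1 = 3 (expected 5)

No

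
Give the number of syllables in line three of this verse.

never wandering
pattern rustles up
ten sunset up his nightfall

7

Line three: "ten sunset up his nightfall": 1+2+1+1+2 = 7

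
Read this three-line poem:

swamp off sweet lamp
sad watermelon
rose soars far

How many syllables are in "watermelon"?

4

"watermelon" has 4 syllables.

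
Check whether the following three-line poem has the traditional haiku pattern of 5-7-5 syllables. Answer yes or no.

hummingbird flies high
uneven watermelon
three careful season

Yes

Line 1: hummingbird (3), flies (1), high (1) → 5 ✓
Line 2: uneven (3), watermelon (4) → 7 ✓
Line 3: three (1), careful (2), season (2) → 5 ✓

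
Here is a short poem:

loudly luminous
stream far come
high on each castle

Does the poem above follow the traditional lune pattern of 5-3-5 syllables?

Yes

Line 1: loudly(2) + luminous(3) = 5 ✓
Line 2: stream(1) + far(1) + come(1) = 3 ✓
Line 3: high(1) + on(1) + each(1) + castle(2) = 5 ✓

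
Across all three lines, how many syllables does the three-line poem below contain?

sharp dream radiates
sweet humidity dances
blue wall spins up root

Line 1: "sharp dream radiates": 1+1+3 = 5
Line 2: "sweet humidity dances": 1+4+2 = 7
Line 3: "blue wall spins up root": 1+1+1+1+1 = 5
Total: 5 + 7 + 5 = 17

17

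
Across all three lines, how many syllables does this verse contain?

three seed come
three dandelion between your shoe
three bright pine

15

Line 1: "three seed come": 1+1+1 = 3
Line 2: "three dandelion between your shoe": 1+4+2+1+1 = 9
Line 3: "three bright pine": 1+1+1 = 3
Total: 3 + 9 + 3 = 15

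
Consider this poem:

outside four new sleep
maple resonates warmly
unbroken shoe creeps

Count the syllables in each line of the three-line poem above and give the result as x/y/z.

Line 1: outside(2) + four(1) + new(1) + sleep(1) = 5
Line 2: maple(2) + resonates(3) + warmly(2) = 7
Line 3: unbroken(3) + shoe(1) + creeps(1) = 5

5/7/5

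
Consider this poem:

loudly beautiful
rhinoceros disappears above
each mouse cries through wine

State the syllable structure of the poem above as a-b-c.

5-9-5

Line 1: "loudly beautiful": 2+3 = 5
Line 2: "rhinoceros disappears above": 4+3+2 = 9
Line 3: "each mouse cries through wine": 1+1+1+1+1 = 5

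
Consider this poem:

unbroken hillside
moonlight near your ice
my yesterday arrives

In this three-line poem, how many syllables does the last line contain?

6

The last line: "my yesterday arrives": 1+3+2 = 6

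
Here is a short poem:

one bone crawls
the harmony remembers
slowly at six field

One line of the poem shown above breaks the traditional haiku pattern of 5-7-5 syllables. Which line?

Line 1: one(1) + bone(1) + crawls(1) = 3 (expected 5)
Line 2: the(1) + harmony(3) + remembers(3) = 7 ✓
Line 3: slowly(2) + at(1) + six(1) + field(1) = 5 ✓

Line 1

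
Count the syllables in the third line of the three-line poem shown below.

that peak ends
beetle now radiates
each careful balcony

The third line: "each careful balcony": 1+2+3 = 6

6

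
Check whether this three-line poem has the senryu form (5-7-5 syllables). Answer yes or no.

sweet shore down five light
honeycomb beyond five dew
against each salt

Line 1: "sweet shore down five light": 1+1+1+1+1 = 5 ✓
Line 2: "honeycomb beyond five dew": 3+2+1+1 = 7 ✓
Line 3: "against each salt": 2+1+1 = 4 (expected 5)

No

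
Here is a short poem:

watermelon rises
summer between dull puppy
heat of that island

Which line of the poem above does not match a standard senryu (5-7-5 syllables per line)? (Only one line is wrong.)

Line 1: watermelon(4) + rises(2) = 6 (expected 5)
Line 2: summer(2) + between(2) + dull(1) + puppy(2) = 7 ✓
Line 3: heat(1) + of(1) + that(1) + island(2) = 5 ✓

The first line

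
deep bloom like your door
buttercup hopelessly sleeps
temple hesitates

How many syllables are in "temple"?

2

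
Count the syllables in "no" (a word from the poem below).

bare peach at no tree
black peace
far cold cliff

1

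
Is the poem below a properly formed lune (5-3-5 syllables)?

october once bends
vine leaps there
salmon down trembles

Line 1: "october once bends": 3+1+1 = 5 ✓
Line 2: "vine leaps there": 1+1+1 = 3 ✓
Line 3: "salmon down trembles": 2+1+2 = 5 ✓

Yes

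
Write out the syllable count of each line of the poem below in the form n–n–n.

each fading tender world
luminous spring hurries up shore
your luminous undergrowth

6–8–7

Line 1: each (1), fading (2), tender (2), world (1) → 6
Line 2: luminous (3), spring (1), hurries (2), up (1), shore (1) → 8
Line 3: your (1), luminous (3), undergrowth (3) → 7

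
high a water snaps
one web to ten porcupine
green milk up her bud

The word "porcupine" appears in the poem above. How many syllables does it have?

3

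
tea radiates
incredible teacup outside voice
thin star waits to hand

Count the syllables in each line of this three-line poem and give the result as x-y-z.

4-9-5

Line 1: "tea radiates": 1+3 = 4
Line 2: "incredible teacup outside voice": 4+2+2+1 = 9
Line 3: "thin star waits to hand": 1+1+1+1+1 = 5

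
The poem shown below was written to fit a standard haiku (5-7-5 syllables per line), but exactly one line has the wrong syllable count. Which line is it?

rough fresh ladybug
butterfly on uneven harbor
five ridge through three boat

The second line

Line 1: "rough fresh ladybug": 1+1+3 = 5 ✓
Line 2: "butterfly on uneven harbor": 3+1+3+2 = 9 (expected 7)
Line 3: "five ridge through three boat": 1+1+1+1+1 = 5 ✓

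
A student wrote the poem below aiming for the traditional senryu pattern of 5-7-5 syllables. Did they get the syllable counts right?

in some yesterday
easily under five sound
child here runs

Line 1: in(1) + some(1) + yesterday(3) = 5 ✓
Line 2: easily(3) + under(2) + five(1) + sound(1) = 7 ✓
Line 3: child(1) + here(1) + runs(1) = 3 (expected 5)

No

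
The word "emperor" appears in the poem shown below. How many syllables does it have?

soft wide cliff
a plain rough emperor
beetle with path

"emperor" has 3 syllables.

3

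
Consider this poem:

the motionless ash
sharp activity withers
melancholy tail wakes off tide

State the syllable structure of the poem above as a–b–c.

Line 1: "the motionless ash": 1+3+1 = 5
Line 2: "sharp activity withers": 1+4+2 = 7
Line 3: "melancholy tail wakes off tide": 4+1+1+1+1 = 8

5–7–8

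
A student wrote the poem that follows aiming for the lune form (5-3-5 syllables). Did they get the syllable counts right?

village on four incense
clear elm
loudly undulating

No

Line 1: village (2), on (1), four (1), incense (2) → 6 (expected 5)
Line 2: clear (1), elm (1) → 2 (expected 3)
Line 3: loudly (2), undulating (4) → 6 (expected 5)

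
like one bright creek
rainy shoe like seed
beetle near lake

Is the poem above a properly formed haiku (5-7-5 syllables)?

Line 1: like (1), one (1), bright (1), creek (1) → 4 (expected 5)
Line 2: rainy (2), shoe (1), like (1), seed (1) → 5 (expected 7)
Line 3: beetle (2), near (1), lake (1) → 4 (expected 5)

No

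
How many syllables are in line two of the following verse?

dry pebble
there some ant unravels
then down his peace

6

Line two: there (1), some (1), ant (1), unravels (3) → 6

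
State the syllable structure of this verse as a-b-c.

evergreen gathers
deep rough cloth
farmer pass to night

5-3-5

Line 1: evergreen (3), gathers (2) → 5
Line 2: deep (1), rough (1), cloth (1) → 3
Line 3: farmer (2), pass (1), to (1), night (1) → 5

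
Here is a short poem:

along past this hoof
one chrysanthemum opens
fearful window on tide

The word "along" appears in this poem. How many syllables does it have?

2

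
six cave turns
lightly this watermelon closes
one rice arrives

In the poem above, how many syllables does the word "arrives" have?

2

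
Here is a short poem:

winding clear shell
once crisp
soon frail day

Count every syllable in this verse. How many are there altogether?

Line 1: winding (2), clear (1), shell (1) → 4
Line 2: once (1), crisp (1) → 2
Line 3: soon (1), frail (1), day (1) → 3
Total: 4 + 2 + 3 = 9

9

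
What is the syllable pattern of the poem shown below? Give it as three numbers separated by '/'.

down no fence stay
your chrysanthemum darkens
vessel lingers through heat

4/7/6

Line 1: "down no fence stay": 1+1+1+1 = 4
Line 2: "your chrysanthemum darkens": 1+4+2 = 7
Line 3: "vessel lingers through heat": 2+2+1+1 = 6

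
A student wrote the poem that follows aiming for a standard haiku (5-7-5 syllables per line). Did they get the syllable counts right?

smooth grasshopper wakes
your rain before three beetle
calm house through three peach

Yes

Line 1: smooth(1) + grasshopper(3) + wakes(1) = 5 ✓
Line 2: your(1) + rain(1) + before(2) + three(1) + beetle(2) = 7 ✓
Line 3: calm(1) + house(1) + through(1) + three(1) + peach(1) = 5 ✓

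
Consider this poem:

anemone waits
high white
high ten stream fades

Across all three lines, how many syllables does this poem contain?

Line 1: "anemone waits": 4+1 = 5
Line 2: "high white": 1+1 = 2
Line 3: "high ten stream fades": 1+1+1+1 = 4
Total: 5 + 2 + 4 = 11

11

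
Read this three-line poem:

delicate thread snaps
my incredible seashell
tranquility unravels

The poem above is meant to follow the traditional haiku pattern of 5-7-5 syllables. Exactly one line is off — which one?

The third line

Line 1: delicate (3), thread (1), snaps (1) → 5 ✓
Line 2: my (1), incredible (4), seashell (2) → 7 ✓
Line 3: tranquility (4), unravels (3) → 7 (expected 5)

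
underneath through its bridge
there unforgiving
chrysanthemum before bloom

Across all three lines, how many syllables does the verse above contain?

Line 1: underneath (3), through (1), its (1), bridge (1) → 6
Line 2: there (1), unforgiving (4) → 5
Line 3: chrysanthemum (4), before (2), bloom (1) → 7
Total: 6 + 5 + 7 = 18

18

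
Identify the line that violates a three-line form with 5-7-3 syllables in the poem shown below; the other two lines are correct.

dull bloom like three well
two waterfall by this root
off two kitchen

Line 3

Line 1: dull (1), bloom (1), like (1), three (1), well (1) → 5 ✓
Line 2: two (1), waterfall (3), by (1), this (1), root (1) → 7 ✓
Line 3: off (1), two (1), kitchen (2) → 4 (expected 3)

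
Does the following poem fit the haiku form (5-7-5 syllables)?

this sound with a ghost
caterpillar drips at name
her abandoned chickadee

Line 1: this (1), sound (1), with (1), a (1), ghost (1) → 5 ✓
Line 2: caterpillar (4), drips (1), at (1), name (1) → 7 ✓
Line 3: her (1), abandoned (3), chickadee (3) → 7 (expected 5)

No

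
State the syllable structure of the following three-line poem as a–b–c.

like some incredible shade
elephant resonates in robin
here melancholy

Line 1: like (1), some (1), incredible (4), shade (1) → 7
Line 2: elephant (3), resonates (3), in (1), robin (2) → 9
Line 3: here (1), melancholy (4) → 5

7–9–5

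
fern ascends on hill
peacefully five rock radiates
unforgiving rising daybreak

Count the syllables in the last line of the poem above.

The last line: "unforgiving rising daybreak": 4+2+2 = 8

8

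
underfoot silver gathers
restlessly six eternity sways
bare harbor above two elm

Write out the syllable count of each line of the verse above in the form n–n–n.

Line 1: "underfoot silver gathers": 3+2+2 = 7
Line 2: "restlessly six eternity sways": 3+1+4+1 = 9
Line 3: "bare harbor above two elm": 1+2+2+1+1 = 7

7–9–7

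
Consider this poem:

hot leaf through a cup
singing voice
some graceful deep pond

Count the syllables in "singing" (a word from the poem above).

2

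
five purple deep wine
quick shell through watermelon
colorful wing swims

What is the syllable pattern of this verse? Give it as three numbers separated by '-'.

5-7-5

Line 1: five (1), purple (2), deep (1), wine (1) → 5
Line 2: quick (1), shell (1), through (1), watermelon (4) → 7
Line 3: colorful (3), wing (1), swims (1) → 5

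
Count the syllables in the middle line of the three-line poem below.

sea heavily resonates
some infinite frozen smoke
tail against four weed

The middle line: "some infinite frozen smoke": 1+3+2+1 = 7

7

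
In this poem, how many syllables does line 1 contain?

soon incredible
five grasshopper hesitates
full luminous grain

Line 1: soon(1) + incredible(4) = 5

5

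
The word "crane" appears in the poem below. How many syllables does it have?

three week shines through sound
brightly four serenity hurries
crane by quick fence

"crane" has 1 syllable.

1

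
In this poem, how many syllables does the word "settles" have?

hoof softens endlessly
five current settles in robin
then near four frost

2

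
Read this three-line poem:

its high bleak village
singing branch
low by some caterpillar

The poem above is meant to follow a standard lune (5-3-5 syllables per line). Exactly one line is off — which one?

Line 1: its (1), high (1), bleak (1), village (2) → 5 ✓
Line 2: singing (2), branch (1) → 3 ✓
Line 3: low (1), by (1), some (1), caterpillar (4) → 7 (expected 5)

The third line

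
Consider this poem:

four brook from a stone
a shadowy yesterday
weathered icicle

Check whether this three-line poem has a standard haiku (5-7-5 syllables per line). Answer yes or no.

Yes

Line 1: four(1) + brook(1) + from(1) + a(1) + stone(1) = 5 ✓
Line 2: a(1) + shadowy(3) + yesterday(3) = 7 ✓
Line 3: weathered(2) + icicle(3) = 5 ✓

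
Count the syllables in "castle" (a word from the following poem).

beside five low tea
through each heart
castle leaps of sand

"castle" has 2 syllables.

2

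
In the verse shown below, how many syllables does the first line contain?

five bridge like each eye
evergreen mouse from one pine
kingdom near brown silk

5

The first line: "five bridge like each eye": 1+1+1+1+1 = 5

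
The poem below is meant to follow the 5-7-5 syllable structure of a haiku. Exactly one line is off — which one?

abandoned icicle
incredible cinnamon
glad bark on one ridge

Line 1: "abandoned icicle": 3+3 = 6 (expected 5)
Line 2: "incredible cinnamon": 4+3 = 7 ✓
Line 3: "glad bark on one ridge": 1+1+1+1+1 = 5 ✓

Line 1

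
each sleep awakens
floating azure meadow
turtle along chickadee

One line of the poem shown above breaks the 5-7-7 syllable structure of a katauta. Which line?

Line 1: each(1) + sleep(1) + awakens(3) = 5 ✓
Line 2: floating(2) + azure(2) + meadow(2) = 6 (expected 7)
Line 3: turtle(2) + along(2) + chickadee(3) = 7 ✓

Line 2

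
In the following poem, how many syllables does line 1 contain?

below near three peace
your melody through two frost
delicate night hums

Line 1: below (2), near (1), three (1), peace (1) → 5

5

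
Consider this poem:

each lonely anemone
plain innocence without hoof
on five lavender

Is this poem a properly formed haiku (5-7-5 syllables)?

Line 1: each (1), lonely (2), anemone (4) → 7 (expected 5)
Line 2: plain (1), innocence (3), without (2), hoof (1) → 7 ✓
Line 3: on (1), five (1), lavender (3) → 5 ✓

No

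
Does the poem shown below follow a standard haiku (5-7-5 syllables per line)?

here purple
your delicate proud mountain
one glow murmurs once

Line 1: here (1), purple (2) → 3 (expected 5)
Line 2: your (1), delicate (3), proud (1), mountain (2) → 7 ✓
Line 3: one (1), glow (1), murmurs (2), once (1) → 5 ✓

No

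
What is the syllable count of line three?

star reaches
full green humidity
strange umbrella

Line three: "strange umbrella": 1+3 = 4

4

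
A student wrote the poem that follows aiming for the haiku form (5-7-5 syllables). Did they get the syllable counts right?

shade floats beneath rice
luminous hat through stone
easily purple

No

Line 1: "shade floats beneath rice": 1+1+2+1 = 5 ✓
Line 2: "luminous hat through stone": 3+1+1+1 = 6 (expected 7)
Line 3: "easily purple": 3+2 = 5 ✓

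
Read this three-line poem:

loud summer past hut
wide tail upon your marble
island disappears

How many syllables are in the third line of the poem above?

5

The third line: island(2) + disappears(3) = 5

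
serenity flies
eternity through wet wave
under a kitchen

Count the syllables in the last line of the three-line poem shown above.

The last line: "under a kitchen": 2+1+2 = 5

5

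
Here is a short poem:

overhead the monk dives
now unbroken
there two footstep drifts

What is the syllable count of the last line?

5

The last line: there(1) + two(1) + footstep(2) + drifts(1) = 5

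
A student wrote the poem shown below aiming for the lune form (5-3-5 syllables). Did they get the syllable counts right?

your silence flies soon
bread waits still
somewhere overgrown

Line 1: your(1) + silence(2) + flies(1) + soon(1) = 5 ✓
Line 2: bread(1) + waits(1) + still(1) = 3 ✓
Line 3: somewhere(2) + overgrown(3) = 5 ✓

Yes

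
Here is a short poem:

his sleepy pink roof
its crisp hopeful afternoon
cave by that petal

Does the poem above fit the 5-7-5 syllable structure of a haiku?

Line 1: "his sleepy pink roof": 1+2+1+1 = 5 ✓
Line 2: "its crisp hopeful afternoon": 1+1+2+3 = 7 ✓
Line 3: "cave by that petal": 1+1+1+2 = 5 ✓

Yes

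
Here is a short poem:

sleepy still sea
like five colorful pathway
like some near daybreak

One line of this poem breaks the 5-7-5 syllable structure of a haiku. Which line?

Line 1

Line 1: sleepy(2) + still(1) + sea(1) = 4 (expected 5)
Line 2: like(1) + five(1) + colorful(3) + pathway(2) = 7 ✓
Line 3: like(1) + some(1) + near(1) + daybreak(2) = 5 ✓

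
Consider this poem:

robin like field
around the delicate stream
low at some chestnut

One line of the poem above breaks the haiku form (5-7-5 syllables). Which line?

Line 1: robin(2) + like(1) + field(1) = 4 (expected 5)
Line 2: around(2) + the(1) + delicate(3) + stream(1) = 7 ✓
Line 3: low(1) + at(1) + some(1) + chestnut(2) = 5 ✓

The first line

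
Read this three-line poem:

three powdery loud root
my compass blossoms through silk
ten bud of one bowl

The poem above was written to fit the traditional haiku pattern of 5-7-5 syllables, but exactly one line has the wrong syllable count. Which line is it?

Line 1: three(1) + powdery(3) + loud(1) + root(1) = 6 (expected 5)
Line 2: my(1) + compass(2) + blossoms(2) + through(1) + silk(1) = 7 ✓
Line 3: ten(1) + bud(1) + of(1) + one(1) + bowl(1) = 5 ✓

Line 1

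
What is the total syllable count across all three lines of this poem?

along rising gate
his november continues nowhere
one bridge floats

17

Line 1: along (2), rising (2), gate (1) → 5
Line 2: his (1), november (3), continues (3), nowhere (2) → 9
Line 3: one (1), bridge (1), floats (1) → 3
Total: 5 + 9 + 3 = 17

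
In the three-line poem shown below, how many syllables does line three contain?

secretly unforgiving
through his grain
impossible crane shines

6

Line three: impossible(4) + crane(1) + shines(1) = 6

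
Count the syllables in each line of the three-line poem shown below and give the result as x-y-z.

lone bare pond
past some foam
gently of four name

Line 1: "lone bare pond": 1+1+1 = 3
Line 2: "past some foam": 1+1+1 = 3
Line 3: "gently of four name": 2+1+1+1 = 5

3-3-5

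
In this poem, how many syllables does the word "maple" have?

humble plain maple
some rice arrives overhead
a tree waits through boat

"maple" has 2 syllables.

2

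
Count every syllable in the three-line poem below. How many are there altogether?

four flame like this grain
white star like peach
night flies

Line 1: four (1), flame (1), like (1), this (1), grain (1) → 5
Line 2: white (1), star (1), like (1), peach (1) → 4
Line 3: night (1), flies (1) → 2
Total: 5 + 4 + 2 = 11

11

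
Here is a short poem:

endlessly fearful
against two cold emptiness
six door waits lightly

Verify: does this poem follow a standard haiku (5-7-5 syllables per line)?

Line 1: endlessly (3), fearful (2) → 5 ✓
Line 2: against (2), two (1), cold (1), emptiness (3) → 7 ✓
Line 3: six (1), door (1), waits (1), lightly (2) → 5 ✓

Yes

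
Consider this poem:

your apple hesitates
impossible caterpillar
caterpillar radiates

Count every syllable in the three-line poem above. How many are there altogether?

21

Line 1: your(1) + apple(2) + hesitates(3) = 6
Line 2: impossible(4) + caterpillar(4) = 8
Line 3: caterpillar(4) + radiates(3) = 7
Total: 6 + 8 + 7 = 21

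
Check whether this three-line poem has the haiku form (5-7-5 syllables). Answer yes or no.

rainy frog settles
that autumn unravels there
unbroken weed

No

Line 1: rainy (2), frog (1), settles (2) → 5 ✓
Line 2: that (1), autumn (2), unravels (3), there (1) → 7 ✓
Line 3: unbroken (3), weed (1) → 4 (expected 5)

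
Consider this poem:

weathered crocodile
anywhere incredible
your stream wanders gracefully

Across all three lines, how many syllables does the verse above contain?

19

Line 1: "weathered crocodile": 2+3 = 5
Line 2: "anywhere incredible": 3+4 = 7
Line 3: "your stream wanders gracefully": 1+1+2+3 = 7
Total: 5 + 7 + 7 = 19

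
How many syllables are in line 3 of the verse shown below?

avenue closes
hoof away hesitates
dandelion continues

7

Line 3: dandelion(4) + continues(3) = 7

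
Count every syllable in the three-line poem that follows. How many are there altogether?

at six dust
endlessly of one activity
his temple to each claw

18

Line 1: "at six dust": 1+1+1 = 3
Line 2: "endlessly of one activity": 3+1+1+4 = 9
Line 3: "his temple to each claw": 1+2+1+1+1 = 6
Total: 3 + 9 + 6 = 18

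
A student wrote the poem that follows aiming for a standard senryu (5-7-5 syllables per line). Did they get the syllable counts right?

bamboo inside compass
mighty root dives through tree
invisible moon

No

Line 1: "bamboo inside compass": 2+2+2 = 6 (expected 5)
Line 2: "mighty root dives through tree": 2+1+1+1+1 = 6 (expected 7)
Line 3: "invisible moon": 4+1 = 5 ✓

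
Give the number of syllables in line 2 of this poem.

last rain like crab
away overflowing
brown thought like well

Line 2: away (2), overflowing (4) → 6

6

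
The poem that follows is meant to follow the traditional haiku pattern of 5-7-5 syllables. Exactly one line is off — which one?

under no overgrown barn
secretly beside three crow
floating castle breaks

Line 1

Line 1: under (2), no (1), overgrown (3), barn (1) → 7 (expected 5)
Line 2: secretly (3), beside (2), three (1), crow (1) → 7 ✓
Line 3: floating (2), castle (2), breaks (1) → 5 ✓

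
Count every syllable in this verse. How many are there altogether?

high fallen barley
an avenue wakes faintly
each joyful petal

Line 1: high (1), fallen (2), barley (2) → 5
Line 2: an (1), avenue (3), wakes (1), faintly (2) → 7
Line 3: each (1), joyful (2), petal (2) → 5
Total: 5 + 7 + 5 = 17

17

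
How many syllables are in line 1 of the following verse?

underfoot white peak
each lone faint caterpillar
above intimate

Line 1: underfoot(3) + white(1) + peak(1) = 5

5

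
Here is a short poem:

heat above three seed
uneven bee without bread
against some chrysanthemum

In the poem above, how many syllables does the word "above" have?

"above" has 2 syllables.

2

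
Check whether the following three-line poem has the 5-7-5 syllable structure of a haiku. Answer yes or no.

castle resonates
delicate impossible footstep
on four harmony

No

Line 1: castle (2), resonates (3) → 5 ✓
Line 2: delicate (3), impossible (4), footstep (2) → 9 (expected 7)
Line 3: on (1), four (1), harmony (3) → 5 ✓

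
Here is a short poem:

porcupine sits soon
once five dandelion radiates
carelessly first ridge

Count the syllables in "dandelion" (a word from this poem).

"dandelion" has 4 syllables.

4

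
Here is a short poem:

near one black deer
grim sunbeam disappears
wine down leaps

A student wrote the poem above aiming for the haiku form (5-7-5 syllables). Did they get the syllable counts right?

No

Line 1: near(1) + one(1) + black(1) + deer(1) = 4 (expected 5)
Line 2: grim(1) + sunbeam(2) + disappears(3) = 6 (expected 7)
Line 3: wine(1) + down(1) + leaps(1) = 3 (expected 5)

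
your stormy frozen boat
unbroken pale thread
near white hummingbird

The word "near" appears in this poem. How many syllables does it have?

1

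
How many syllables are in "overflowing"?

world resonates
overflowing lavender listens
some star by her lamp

"overflowing" has 4 syllables.

4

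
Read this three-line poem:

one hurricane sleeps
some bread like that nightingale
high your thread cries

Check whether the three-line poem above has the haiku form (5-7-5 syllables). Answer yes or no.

Line 1: one(1) + hurricane(3) + sleeps(1) = 5 ✓
Line 2: some(1) + bread(1) + like(1) + that(1) + nightingale(3) = 7 ✓
Line 3: high(1) + your(1) + thread(1) + cries(1) = 4 (expected 5)

No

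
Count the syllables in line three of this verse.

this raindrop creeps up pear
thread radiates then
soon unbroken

Line three: "soon unbroken": 1+3 = 4

4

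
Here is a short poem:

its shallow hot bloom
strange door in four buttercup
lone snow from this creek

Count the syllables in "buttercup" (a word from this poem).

3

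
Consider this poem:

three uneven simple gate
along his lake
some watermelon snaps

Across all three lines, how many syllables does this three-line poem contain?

Line 1: three (1), uneven (3), simple (2), gate (1) → 7
Line 2: along (2), his (1), lake (1) → 4
Line 3: some (1), watermelon (4), snaps (1) → 6
Total: 7 + 4 + 6 = 17

17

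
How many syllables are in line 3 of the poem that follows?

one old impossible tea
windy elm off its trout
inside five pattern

5

Line 3: inside (2), five (1), pattern (2) → 5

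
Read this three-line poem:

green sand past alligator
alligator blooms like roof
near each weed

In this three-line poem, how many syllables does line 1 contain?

Line 1: "green sand past alligator": 1+1+1+4 = 7

7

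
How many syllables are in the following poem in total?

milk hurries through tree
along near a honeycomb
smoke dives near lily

17

Line 1: milk(1) + hurries(2) + through(1) + tree(1) = 5
Line 2: along(2) + near(1) + a(1) + honeycomb(3) = 7
Line 3: smoke(1) + dives(1) + near(1) + lily(2) = 5
Total: 5 + 7 + 5 = 17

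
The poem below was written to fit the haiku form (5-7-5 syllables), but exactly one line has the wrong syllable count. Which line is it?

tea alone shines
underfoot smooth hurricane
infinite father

Line 1: "tea alone shines": 1+2+1 = 4 (expected 5)
Line 2: "underfoot smooth hurricane": 3+1+3 = 7 ✓
Line 3: "infinite father": 3+2 = 5 ✓

Line 1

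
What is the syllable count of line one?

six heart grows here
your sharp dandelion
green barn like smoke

4

Line one: "six heart grows here": 1+1+1+1 = 4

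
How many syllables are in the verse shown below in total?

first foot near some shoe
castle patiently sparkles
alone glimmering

17

Line 1: first (1), foot (1), near (1), some (1), shoe (1) → 5
Line 2: castle (2), patiently (3), sparkles (2) → 7
Line 3: alone (2), glimmering (3) → 5
Total: 5 + 7 + 5 = 17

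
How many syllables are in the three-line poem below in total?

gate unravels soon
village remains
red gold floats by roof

Line 1: "gate unravels soon": 1+3+1 = 5
Line 2: "village remains": 2+2 = 4
Line 3: "red gold floats by roof": 1+1+1+1+1 = 5
Total: 5 + 4 + 5 = 14

14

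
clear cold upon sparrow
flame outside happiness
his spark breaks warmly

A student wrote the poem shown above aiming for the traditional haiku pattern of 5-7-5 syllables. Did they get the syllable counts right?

No

Line 1: clear (1), cold (1), upon (2), sparrow (2) → 6 (expected 5)
Line 2: flame (1), outside (2), happiness (3) → 6 (expected 7)
Line 3: his (1), spark (1), breaks (1), warmly (2) → 5 ✓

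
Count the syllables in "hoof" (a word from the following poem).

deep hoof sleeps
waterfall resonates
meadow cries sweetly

1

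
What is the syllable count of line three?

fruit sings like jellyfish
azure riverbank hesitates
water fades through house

Line three: water (2), fades (1), through (1), house (1) → 5

5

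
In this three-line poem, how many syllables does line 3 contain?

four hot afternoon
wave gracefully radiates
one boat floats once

4

Line 3: "one boat floats once": 1+1+1+1 = 4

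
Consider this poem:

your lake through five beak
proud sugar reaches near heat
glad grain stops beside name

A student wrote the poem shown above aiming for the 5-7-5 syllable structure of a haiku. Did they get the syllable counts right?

Line 1: "your lake through five beak": 1+1+1+1+1 = 5 ✓
Line 2: "proud sugar reaches near heat": 1+2+2+1+1 = 7 ✓
Line 3: "glad grain stops beside name": 1+1+1+2+1 = 6 (expected 5)

No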